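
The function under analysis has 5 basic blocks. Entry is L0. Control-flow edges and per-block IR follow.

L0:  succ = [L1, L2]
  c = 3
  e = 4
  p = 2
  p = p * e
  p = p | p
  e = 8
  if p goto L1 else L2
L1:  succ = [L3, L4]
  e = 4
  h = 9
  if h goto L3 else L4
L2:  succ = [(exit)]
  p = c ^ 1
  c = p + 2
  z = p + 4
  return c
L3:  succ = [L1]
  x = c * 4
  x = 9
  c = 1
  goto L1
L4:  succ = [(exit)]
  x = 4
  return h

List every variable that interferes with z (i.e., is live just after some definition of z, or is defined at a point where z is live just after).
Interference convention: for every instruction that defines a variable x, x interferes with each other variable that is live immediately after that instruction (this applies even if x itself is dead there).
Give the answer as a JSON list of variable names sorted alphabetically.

Answer: ["c"]

Analysis:
Block summaries:
  L0: def={c,e,p} ue=∅
  L1: def={e,h} ue=∅
  L2: def={c,p,z} ue={c}
  L3: def={c,x} ue={c}
  L4: def={x} ue={h}

Liveness:
  L0: in=∅ out={c}
  L1: in={c} out={c,h}
  L2: in={c} out=∅
  L3: in={c} out={c}
  L4: in={h} out=∅

Interference:
  c — {e,h,p,z}
  e — {c,p}
  h — {c,x}
  p — {c,e}
  x — {h}
  z — {c}

N(z) = ["c"]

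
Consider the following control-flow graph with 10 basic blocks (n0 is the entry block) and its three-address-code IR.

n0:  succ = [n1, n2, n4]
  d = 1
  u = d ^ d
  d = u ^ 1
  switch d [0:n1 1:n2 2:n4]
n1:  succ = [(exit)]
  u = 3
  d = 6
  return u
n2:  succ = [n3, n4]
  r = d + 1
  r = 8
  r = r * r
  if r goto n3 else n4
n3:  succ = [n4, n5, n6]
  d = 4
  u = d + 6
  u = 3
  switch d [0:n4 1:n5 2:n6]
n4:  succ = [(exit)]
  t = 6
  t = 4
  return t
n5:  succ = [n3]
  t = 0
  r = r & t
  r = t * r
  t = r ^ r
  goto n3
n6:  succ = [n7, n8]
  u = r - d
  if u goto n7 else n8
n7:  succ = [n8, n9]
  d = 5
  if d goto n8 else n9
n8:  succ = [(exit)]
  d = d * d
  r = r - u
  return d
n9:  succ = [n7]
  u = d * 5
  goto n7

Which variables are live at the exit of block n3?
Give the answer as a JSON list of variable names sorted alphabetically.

Answer: ["d", "r"]

Analysis:
Block summaries:
  n0: def={d,u} ue=∅
  n1: def={d,u} ue=∅
  n2: def={r} ue={d}
  n3: def={d,u} ue=∅
  n4: def={t} ue=∅
  n5: def={r,t} ue={r}
  n6: def={u} ue={d,r}
  n7: def={d} ue=∅
  n8: def={d,r} ue={d,r,u}
  n9: def={u} ue={d}

Liveness:
  n0: in=∅ out={d}
  n1: in=∅ out=∅
  n2: in={d} out={r}
  n3: in={r} out={d,r}
  n4: in=∅ out=∅
  n5: in={r} out={r}
  n6: in={d,r} out={d,r,u}
  n7: in={r,u} out={d,r,u}
  n8: in={d,r,u} out=∅
  n9: in={d,r} out={r,u}

live-out(n3) = ["d", "r"]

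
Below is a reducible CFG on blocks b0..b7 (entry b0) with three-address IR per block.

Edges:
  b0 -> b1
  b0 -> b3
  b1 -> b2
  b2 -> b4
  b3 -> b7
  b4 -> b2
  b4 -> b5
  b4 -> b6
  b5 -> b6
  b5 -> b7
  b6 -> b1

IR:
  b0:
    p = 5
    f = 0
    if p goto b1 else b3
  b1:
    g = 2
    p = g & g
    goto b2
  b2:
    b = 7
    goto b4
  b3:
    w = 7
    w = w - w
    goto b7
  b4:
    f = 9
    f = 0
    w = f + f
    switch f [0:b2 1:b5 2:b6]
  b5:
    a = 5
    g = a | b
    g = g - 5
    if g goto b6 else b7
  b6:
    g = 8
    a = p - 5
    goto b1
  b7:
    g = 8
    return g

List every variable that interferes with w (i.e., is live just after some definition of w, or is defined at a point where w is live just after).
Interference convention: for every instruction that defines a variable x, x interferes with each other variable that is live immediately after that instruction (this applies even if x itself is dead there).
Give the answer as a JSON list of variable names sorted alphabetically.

def/use:
  b0: def={f,p} ue=∅
  b1: def={g,p} ue=∅
  b2: def={b} ue=∅
  b3: def={w} ue=∅
  b4: def={f,w} ue=∅
  b5: def={a,g} ue={b}
  b6: def={a,g} ue={p}
  b7: def={g} ue=∅

Backward fixpoint:
  live b0: ∅→∅
  live b1: ∅→{p}
  live b2: {p}→{b,p}
  live b3: ∅→∅
  live b4: {b,p}→{b,p}
  live b5: {b,p}→{p}
  live b6: {p}→∅
  live b7: ∅→∅

Conflict graph:
  a: {b,p}
  b: {a,f,p,w}
  f: {b,p,w}
  g: {p}
  p: {a,b,f,g,w}
  w: {b,f,p}

N(w) = ["b", "f", "p"]

Answer: ["b", "f", "p"]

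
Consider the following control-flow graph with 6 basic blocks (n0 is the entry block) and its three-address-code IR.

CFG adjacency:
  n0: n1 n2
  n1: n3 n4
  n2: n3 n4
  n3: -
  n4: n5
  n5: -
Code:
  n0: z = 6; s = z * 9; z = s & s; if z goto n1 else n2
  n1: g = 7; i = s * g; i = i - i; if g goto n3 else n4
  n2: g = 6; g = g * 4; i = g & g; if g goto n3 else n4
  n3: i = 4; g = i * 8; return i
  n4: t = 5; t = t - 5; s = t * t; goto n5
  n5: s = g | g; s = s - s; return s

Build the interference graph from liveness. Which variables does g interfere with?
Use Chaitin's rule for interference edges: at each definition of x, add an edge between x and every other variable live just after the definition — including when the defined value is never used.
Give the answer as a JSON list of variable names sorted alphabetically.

def/use:
  n0: {s,z} / ∅
  n1: {g,i} / {s}
  n2: {g,i} / ∅
  n3: {g,i} / ∅
  n4: {s,t} / ∅
  n5: {s} / {g}

Liveness:
  live n0: ∅→{s}
  live n1: {s}→{g}
  live n2: ∅→{g}
  live n3: ∅→∅
  live n4: {g}→{g}
  live n5: {g}→∅

Interfere edges:
  g — {i,s,t}
  i — {g}
  s — {g,z}
  t — {g}
  z — {s}

N(g) = ["i", "s", "t"]

Answer: ["i", "s", "t"]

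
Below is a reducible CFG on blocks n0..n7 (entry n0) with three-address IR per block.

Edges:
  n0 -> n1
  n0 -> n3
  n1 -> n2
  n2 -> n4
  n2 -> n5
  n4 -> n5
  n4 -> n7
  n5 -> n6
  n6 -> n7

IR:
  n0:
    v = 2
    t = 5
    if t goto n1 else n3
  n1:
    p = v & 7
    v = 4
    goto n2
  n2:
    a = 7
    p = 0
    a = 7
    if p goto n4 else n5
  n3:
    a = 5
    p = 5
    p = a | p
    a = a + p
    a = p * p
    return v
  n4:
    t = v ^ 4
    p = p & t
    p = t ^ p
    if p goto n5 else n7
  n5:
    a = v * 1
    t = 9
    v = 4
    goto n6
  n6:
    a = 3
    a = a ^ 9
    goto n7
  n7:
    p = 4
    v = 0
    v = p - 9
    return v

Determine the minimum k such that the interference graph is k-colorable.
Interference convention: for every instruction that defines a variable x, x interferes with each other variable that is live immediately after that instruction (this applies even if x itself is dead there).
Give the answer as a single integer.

Answer: 3

Working:
Block summaries:
  n0: {t,v} / ∅
  n1: {p,v} / {v}
  n2: {a,p} / ∅
  n3: {a,p} / {v}
  n4: {p,t} / {p,v}
  n5: {a,t,v} / {v}
  n6: {a} / ∅
  n7: {p,v} / ∅

Liveness:
  n0 li=∅ lo={v}
  n1 li={v} lo={v}
  n2 li={v} lo={p,v}
  n3 li={v} lo=∅
  n4 li={p,v} lo={v}
  n5 li={v} lo=∅
  n6 li=∅ lo=∅
  n7 li=∅ lo=∅

Interference:
  a: {p,v}
  p: {a,t,v}
  t: {p,v}
  v: {a,p,t}

Chromatic number:
  lower bound: {a,p,v} mutually conflict ⇒ χ ≥ 3
  assign a→r2 p→r0 t→r2 v→r1 — no edge inside a register ⇒ χ ≤ 3
  χ = 3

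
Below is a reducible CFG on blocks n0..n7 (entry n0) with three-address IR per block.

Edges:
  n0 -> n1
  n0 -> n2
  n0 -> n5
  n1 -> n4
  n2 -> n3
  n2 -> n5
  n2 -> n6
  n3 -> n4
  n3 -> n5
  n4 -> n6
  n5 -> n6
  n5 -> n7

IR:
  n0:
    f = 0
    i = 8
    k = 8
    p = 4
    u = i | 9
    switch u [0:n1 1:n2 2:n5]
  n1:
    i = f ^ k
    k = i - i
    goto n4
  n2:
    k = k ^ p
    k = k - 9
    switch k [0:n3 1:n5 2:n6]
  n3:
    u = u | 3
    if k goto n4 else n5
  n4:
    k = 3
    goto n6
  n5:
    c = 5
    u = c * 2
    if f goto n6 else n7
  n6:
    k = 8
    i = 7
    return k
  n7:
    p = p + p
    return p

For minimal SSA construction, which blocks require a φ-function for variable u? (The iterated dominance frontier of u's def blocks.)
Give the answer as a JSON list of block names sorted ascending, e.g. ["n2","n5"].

idom tree: n1←n0 n2←n0 n3←n2 n4←n0 n5←n0 n6←n0 n7←n5
Join-block Dom:
  n4: preds {n1,n3}: {n0,n1} ∩ {n0,n2,n3} = {n0}; idom=n0
  n5: preds {n0,n2,n3}: {n0} ∩ {n0,n2} ∩ {n0,n2,n3} = {n0}; idom=n0
  n6: preds {n2,n4,n5}: {n0,n2} ∩ {n0,n4} ∩ {n0,n5} = {n0}; idom=n0

Frontier:
  join n4 pred n1: n1 stop@n0
  join n4 pred n3: n3→n2 stop@n0
  join n5 pred n0: · stop@n0
  join n5 pred n2: n2 stop@n0
  join n5 pred n3: n3→n2 stop@n0
  join n6 pred n2: n2 stop@n0
  join n6 pred n4: n4 stop@n0
  join n6 pred n5: n5 stop@n0
  n0: DF=∅
  n1: DF={n4}
  n2: DF={n4,n5,n6}
  n3: DF={n4,n5}
  n4: DF={n6}
  n5: DF={n6}
  n6: DF=∅
  n7: DF=∅

φ for u: defs {n0,n3,n5}
  DF⁺ = {n4,n5,n6}

Answer: ["n4", "n5", "n6"]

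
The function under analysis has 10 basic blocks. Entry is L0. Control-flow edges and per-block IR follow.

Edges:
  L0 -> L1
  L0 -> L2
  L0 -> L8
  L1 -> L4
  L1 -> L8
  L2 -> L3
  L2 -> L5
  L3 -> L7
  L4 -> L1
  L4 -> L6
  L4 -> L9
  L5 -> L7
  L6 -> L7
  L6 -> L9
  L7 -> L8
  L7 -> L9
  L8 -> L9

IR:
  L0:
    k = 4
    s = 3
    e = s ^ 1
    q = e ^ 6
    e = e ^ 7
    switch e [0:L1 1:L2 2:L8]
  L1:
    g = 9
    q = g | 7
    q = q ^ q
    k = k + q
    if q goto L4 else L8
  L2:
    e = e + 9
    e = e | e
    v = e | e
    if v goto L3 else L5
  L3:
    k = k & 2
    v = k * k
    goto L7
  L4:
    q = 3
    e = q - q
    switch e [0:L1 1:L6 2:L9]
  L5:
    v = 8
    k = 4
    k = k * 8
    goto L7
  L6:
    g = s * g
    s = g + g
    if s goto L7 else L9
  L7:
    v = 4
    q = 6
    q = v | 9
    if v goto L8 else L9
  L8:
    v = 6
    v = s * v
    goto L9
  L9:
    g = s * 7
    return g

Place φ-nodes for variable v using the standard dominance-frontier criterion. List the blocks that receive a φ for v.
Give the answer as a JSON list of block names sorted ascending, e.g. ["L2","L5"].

Answer: ["L7", "L8", "L9"]

Derivation:
idom tree: L1←L0 L2←L0 L3←L2 L4←L1 L5←L2 L6←L4 L7←L0 L8←L0 L9←L0
Dom at joins:
  L1: preds {L0,L4}: {L0} ∩ {L0,L1,L4} = {L0}; idom=L0
  L7: preds {L3,L5,L6}: {L0,L2,L3} ∩ {L0,L2,L5} ∩ {L0,L1,L4,L6} = {L0}; idom=L0
  L8: preds {L0,L1,L7}: {L0} ∩ {L0,L1} ∩ {L0,L7} = {L0}; idom=L0
  L9: preds {L4,L6,L7,L8}: {L0,L1,L4} ∩ {L0,L1,L4,L6} ∩ {L0,L7} ∩ {L0,L8} = {L0}; idom=L0

Frontier:
  join L1 pred L0: · stop@L0
  join L1 pred L4: L4→L1 stop@L0
  join L7 pred L3: L3→L2 stop@L0
  join L7 pred L5: L5→L2 stop@L0
  join L7 pred L6: L6→L4→L1 stop@L0
  join L8 pred L0: · stop@L0
  join L8 pred L1: L1 stop@L0
  join L8 pred L7: L7 stop@L0
  join L9 pred L4: L4→L1 stop@L0
  join L9 pred L6: L6→L4→L1 stop@L0
  join L9 pred L7: L7 stop@L0
  join L9 pred L8: L8 stop@L0
  DF(L0)=∅
  DF(L1)={L1,L7,L8,L9}
  DF(L2)={L7}
  DF(L3)={L7}
  DF(L4)={L1,L7,L9}
  DF(L5)={L7}
  DF(L6)={L7,L9}
  DF(L7)={L8,L9}
  DF(L8)={L9}
  DF(L9)=∅

φ for v: defs {L2,L3,L5,L7,L8}
  DF⁺ = {L7,L8,L9}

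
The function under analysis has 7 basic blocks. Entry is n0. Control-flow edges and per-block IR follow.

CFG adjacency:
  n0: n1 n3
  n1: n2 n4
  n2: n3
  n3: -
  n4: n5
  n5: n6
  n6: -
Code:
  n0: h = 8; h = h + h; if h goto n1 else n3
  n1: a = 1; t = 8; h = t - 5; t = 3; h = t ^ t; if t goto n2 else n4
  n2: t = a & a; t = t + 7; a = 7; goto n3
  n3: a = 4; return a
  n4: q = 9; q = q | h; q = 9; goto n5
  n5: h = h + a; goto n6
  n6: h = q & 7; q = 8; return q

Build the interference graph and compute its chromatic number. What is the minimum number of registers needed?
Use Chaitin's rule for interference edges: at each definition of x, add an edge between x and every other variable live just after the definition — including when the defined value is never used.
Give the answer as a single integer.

Answer: 3

Analysis:
def/use:
  n0: {h} / ∅
  n1: {a,h,t} / ∅
  n2: {a,t} / {a}
  n3: {a} / ∅
  n4: {q} / {h}
  n5: {h} / {a,h}
  n6: {h,q} / {q}

Live sets:
  n0: in=∅ out=∅
  n1: in=∅ out={a,h}
  n2: in={a} out=∅
  n3: in=∅ out=∅
  n4: in={a,h} out={a,h,q}
  n5: in={a,h,q} out={q}
  n6: in={q} out=∅

Interference:
  a↔{h,q,t}
  h↔{a,q,t}
  q↔{a,h}
  t↔{a,h}

Colouring:
  lower bound: {a,h,q} mutually conflict ⇒ χ ≥ 3
  3-colouring: c0={a}  c1={h}  c2={q,t}
  χ = 3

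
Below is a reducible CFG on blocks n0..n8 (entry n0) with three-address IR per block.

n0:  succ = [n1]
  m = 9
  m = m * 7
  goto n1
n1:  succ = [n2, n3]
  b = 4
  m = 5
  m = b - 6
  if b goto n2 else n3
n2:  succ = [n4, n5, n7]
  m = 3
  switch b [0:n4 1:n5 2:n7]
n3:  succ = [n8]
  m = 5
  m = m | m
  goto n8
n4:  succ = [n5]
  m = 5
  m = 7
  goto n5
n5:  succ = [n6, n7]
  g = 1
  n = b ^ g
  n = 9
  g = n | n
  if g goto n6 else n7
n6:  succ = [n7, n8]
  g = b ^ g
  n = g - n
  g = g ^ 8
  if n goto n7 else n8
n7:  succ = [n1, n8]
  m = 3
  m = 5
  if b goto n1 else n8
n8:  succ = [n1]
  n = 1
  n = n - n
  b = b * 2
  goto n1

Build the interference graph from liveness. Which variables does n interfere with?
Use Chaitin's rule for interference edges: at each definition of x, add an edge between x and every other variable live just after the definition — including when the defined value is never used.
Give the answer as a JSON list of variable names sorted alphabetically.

Answer: ["b", "g"]

Derivation:
Per-block:
  n0: {m} / ∅
  n1: {b,m} / ∅
  n2: {m} / {b}
  n3: {m} / ∅
  n4: {m} / ∅
  n5: {g,n} / {b}
  n6: {g,n} / {b,g,n}
  n7: {m} / {b}
  n8: {b,n} / {b}

Live sets:
  n0 li=∅ lo=∅
  n1 li=∅ lo={b}
  n2 li={b} lo={b}
  n3 li={b} lo={b}
  n4 li={b} lo={b}
  n5 li={b} lo={b,g,n}
  n6 li={b,g,n} lo={b}
  n7 li={b} lo={b}
  n8 li={b} lo=∅

Interference:
  b — {g,m,n}
  g — {b,n}
  m — {b}
  n — {b,g}

N(n) = ["b", "g"]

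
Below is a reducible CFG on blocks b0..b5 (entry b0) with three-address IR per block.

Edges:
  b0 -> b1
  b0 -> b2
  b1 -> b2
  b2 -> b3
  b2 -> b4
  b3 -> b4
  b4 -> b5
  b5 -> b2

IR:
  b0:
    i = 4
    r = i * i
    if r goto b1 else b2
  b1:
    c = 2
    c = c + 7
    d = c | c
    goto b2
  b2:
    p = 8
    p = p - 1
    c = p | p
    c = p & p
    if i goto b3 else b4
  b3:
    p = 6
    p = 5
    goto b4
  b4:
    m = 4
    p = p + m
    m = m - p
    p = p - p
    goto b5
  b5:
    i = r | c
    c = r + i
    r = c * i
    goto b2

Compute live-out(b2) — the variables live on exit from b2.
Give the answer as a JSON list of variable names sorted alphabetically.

def/use:
  b0: {i,r} / ∅
  b1: {c,d} / ∅
  b2: {c,p} / {i}
  b3: {p} / ∅
  b4: {m,p} / {p}
  b5: {c,i,r} / {c,r}

Liveness:
  b0 li=∅ lo={i,r}
  b1 li={i,r} lo={i,r}
  b2 li={i,r} lo={c,p,r}
  b3 li={c,r} lo={c,p,r}
  b4 li={c,p,r} lo={c,r}
  b5 li={c,r} lo={i,r}

live-out(b2) = ["c", "p", "r"]

Answer: ["c", "p", "r"]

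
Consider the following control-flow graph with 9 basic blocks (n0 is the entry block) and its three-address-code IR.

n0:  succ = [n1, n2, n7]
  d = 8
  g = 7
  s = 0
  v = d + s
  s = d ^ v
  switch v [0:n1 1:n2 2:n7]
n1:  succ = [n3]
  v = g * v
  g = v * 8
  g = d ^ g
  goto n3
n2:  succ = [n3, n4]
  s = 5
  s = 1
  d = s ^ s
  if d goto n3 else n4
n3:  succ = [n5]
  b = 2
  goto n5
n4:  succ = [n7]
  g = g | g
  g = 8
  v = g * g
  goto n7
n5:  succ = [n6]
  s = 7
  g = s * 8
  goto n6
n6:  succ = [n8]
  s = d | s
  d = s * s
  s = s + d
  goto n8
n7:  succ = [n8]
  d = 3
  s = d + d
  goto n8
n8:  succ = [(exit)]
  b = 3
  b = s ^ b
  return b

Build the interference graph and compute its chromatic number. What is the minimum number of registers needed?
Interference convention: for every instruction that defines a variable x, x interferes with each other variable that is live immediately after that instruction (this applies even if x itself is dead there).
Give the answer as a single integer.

def/use:
  n0: def={d,g,s,v} ue=∅
  n1: def={g,v} ue={d,g,v}
  n2: def={d,s} ue=∅
  n3: def={b} ue=∅
  n4: def={g,v} ue={g}
  n5: def={g,s} ue=∅
  n6: def={d,s} ue={d,s}
  n7: def={d,s} ue=∅
  n8: def={b} ue={s}

Backward fixpoint:
  n0 li=∅ lo={d,g,v}
  n1 li={d,g,v} lo={d}
  n2 li={g} lo={d,g}
  n3 li={d} lo={d}
  n4 li={g} lo=∅
  n5 li={d} lo={d,s}
  n6 li={d,s} lo={s}
  n7 li=∅ lo={s}
  n8 li={s} lo=∅

Interference:
  b: {d,s}
  d: {b,g,s,v}
  g: {d,s,v}
  s: {b,d,g,v}
  v: {d,g,s}

Registers:
  clique {d,g,s,v} ⇒ need ≥ 4
  4-colouring: c0={d}  c1={s}  c2={b,g}  c3={v}
  χ = 4

Answer: 4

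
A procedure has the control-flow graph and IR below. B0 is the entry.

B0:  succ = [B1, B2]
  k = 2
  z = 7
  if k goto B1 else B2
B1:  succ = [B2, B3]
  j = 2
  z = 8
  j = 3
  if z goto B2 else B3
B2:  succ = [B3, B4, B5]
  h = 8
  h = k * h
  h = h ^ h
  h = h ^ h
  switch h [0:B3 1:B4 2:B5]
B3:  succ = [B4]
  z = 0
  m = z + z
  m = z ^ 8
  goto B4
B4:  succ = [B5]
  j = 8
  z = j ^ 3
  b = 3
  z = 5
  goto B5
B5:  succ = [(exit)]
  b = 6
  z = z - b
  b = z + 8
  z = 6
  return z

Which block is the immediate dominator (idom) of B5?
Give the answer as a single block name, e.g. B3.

idom tree: B1←B0 B2←B0 B3←B0 B4←B0 B5←B0
Dom at joins:
  B2: preds {B0,B1}: {B0} ∩ {B0,B1} = {B0}; idom=B0
  B3: preds {B1,B2}: {B0,B1} ∩ {B0,B2} = {B0}; idom=B0
  B4: preds {B2,B3}: {B0,B2} ∩ {B0,B3} = {B0}; idom=B0
  B5: preds {B2,B4}: {B0,B2} ∩ {B0,B4} = {B0}; idom=B0

idom(B5) = B0

Answer: B0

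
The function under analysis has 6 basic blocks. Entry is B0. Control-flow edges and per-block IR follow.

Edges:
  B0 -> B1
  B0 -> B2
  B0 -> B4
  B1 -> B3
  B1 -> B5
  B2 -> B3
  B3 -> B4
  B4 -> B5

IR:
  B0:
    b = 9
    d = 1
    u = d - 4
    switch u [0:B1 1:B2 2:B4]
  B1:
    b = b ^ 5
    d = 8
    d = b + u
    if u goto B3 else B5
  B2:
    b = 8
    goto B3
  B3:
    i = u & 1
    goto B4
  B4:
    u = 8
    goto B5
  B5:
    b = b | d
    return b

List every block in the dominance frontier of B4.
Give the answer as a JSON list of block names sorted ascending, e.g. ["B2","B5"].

idom tree: B1←B0 B2←B0 B3←B0 B4←B0 B5←B0
Dom at joins:
  B3: preds {B1,B2}: {B0,B1} ∩ {B0,B2} = {B0}; idom=B0
  B4: preds {B0,B3}: {B0} ∩ {B0,B3} = {B0}; idom=B0
  B5: preds {B1,B4}: {B0,B1} ∩ {B0,B4} = {B0}; idom=B0

DF walk-up:
  join B3 pred B1: B1 stop@B0
  join B3 pred B2: B2 stop@B0
  join B4 pred B0: · stop@B0
  join B4 pred B3: B3 stop@B0
  join B5 pred B1: B1 stop@B0
  join B5 pred B4: B4 stop@B0
  B0: DF=∅
  B1: DF={B3,B5}
  B2: DF={B3}
  B3: DF={B4}
  B4: DF={B5}
  B5: DF=∅

DF(B4) = ["B5"]

Answer: ["B5"]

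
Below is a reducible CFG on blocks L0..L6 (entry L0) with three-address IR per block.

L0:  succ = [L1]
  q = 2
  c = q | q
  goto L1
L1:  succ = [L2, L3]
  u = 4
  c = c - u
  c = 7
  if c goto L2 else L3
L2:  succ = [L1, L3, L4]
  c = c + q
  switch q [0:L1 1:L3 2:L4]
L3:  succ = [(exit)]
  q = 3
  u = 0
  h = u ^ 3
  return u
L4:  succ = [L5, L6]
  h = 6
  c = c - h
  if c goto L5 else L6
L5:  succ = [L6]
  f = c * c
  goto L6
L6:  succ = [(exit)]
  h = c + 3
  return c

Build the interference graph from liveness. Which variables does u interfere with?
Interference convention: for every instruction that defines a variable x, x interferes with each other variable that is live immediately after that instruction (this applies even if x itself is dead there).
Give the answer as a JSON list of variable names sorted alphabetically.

Answer: ["c", "h", "q"]

Analysis:
Block summaries:
  L0 def {c,q} use ∅
  L1 def {c,u} use {c}
  L2 def {c} use {c,q}
  L3 def {h,q,u} use ∅
  L4 def {c,h} use {c}
  L5 def {f} use {c}
  L6 def {h} use {c}

Liveness:
  L0: in=∅ out={c,q}
  L1: in={c,q} out={c,q}
  L2: in={c,q} out={c,q}
  L3: in=∅ out=∅
  L4: in={c} out={c}
  L5: in={c} out={c}
  L6: in={c} out=∅

Conflict graph:
  c: {f,h,q,u}
  f: {c}
  h: {c,u}
  q: {c,u}
  u: {c,h,q}

N(u) = ["c", "h", "q"]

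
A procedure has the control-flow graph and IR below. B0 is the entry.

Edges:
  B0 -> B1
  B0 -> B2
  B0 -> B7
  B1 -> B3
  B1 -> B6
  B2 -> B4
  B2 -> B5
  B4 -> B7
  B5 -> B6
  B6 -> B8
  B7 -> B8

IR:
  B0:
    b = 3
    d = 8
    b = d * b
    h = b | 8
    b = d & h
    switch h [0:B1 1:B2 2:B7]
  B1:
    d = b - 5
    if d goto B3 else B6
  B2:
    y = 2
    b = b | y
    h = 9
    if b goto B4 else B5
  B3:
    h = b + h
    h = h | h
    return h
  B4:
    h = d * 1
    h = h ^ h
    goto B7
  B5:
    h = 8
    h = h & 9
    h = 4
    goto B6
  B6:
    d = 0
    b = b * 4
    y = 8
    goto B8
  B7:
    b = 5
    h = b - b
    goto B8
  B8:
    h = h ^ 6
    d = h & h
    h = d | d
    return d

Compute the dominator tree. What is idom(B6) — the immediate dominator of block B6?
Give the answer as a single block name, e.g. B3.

Answer: B0

Working:
idom tree: B1←B0 B2←B0 B3←B1 B4←B2 B5←B2 B6←B0 B7←B0 B8←B0
Dom∩ at merges:
  B6: preds {B1,B5}: {B0,B1} ∩ {B0,B2,B5} = {B0}; idom=B0
  B7: preds {B0,B4}: {B0} ∩ {B0,B2,B4} = {B0}; idom=B0
  B8: preds {B6,B7}: {B0,B6} ∩ {B0,B7} = {B0}; idom=B0

idom(B6) = B0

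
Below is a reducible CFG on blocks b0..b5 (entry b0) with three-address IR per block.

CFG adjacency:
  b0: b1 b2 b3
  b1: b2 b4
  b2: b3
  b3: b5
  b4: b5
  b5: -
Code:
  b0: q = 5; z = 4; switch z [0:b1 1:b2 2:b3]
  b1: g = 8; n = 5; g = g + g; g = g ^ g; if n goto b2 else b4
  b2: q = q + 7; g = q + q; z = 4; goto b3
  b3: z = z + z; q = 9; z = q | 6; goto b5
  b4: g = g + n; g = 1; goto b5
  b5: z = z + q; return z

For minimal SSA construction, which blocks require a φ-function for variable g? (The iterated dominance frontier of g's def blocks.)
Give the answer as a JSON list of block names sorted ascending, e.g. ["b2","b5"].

Answer: ["b2", "b3", "b5"]

Working:
idom tree: b1←b0 b2←b0 b3←b0 b4←b1 b5←b0
Join-block Dom:
  b2: preds {b0,b1}: {b0} ∩ {b0,b1} = {b0}; idom=b0
  b3: preds {b0,b2}: {b0} ∩ {b0,b2} = {b0}; idom=b0
  b5: preds {b3,b4}: {b0,b3} ∩ {b0,b1,b4} = {b0}; idom=b0

Frontier:
  b2←b0: walk · to b0
  b2←b1: walk b1 to b0
  b3←b0: walk · to b0
  b3←b2: walk b2 to b0
  b5←b3: walk b3 to b0
  b5←b4: walk b4→b1 to b0
  b0: DF=∅
  b1: DF={b2,b5}
  b2: DF={b3}
  b3: DF={b5}
  b4: DF={b5}
  b5: DF=∅

φ for g: defs {b1,b2,b4}
  DF⁺ = {b2,b3,b5}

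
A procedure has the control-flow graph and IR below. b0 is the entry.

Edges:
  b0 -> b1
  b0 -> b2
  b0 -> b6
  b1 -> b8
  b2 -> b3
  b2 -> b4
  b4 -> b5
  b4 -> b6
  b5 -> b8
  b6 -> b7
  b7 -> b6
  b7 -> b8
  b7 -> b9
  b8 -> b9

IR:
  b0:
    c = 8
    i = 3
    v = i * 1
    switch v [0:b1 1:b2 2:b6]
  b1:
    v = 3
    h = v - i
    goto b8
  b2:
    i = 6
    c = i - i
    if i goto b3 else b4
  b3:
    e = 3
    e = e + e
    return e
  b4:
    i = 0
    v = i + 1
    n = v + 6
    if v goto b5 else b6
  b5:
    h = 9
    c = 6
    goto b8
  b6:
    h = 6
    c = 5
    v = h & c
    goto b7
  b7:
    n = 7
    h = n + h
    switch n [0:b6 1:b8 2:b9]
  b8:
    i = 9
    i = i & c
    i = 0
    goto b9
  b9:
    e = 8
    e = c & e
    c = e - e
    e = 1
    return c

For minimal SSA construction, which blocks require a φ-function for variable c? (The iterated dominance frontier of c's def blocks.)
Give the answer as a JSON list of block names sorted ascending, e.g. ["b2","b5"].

Answer: ["b6", "b8", "b9"]

Analysis:
idom tree: b1←b0 b2←b0 b3←b2 b4←b2 b5←b4 b6←b0 b7←b6 b8←b0 b9←b0
Dom at joins:
  b6: preds {b0,b4,b7}: {b0} ∩ {b0,b2,b4} ∩ {b0,b6,b7} = {b0}; idom=b0
  b8: preds {b1,b5,b7}: {b0,b1} ∩ {b0,b2,b4,b5} ∩ {b0,b6,b7} = {b0}; idom=b0
  b9: preds {b7,b8}: {b0,b6,b7} ∩ {b0,b8} = {b0}; idom=b0

Frontier:
  join b6 pred b0: · stop@b0
  join b6 pred b4: b4→b2 stop@b0
  join b6 pred b7: b7→b6 stop@b0
  join b8 pred b1: b1 stop@b0
  join b8 pred b5: b5→b4→b2 stop@b0
  join b8 pred b7: b7→b6 stop@b0
  join b9 pred b7: b7→b6 stop@b0
  join b9 pred b8: b8 stop@b0
  DF(b0)=∅
  DF(b1)={b8}
  DF(b2)={b6,b8}
  DF(b3)=∅
  DF(b4)={b6,b8}
  DF(b5)={b8}
  DF(b6)={b6,b8,b9}
  DF(b7)={b6,b8,b9}
  DF(b8)={b9}
  DF(b9)=∅

φ for c: defs {b0,b2,b5,b6,b9}
  DF⁺ = {b6,b8,b9}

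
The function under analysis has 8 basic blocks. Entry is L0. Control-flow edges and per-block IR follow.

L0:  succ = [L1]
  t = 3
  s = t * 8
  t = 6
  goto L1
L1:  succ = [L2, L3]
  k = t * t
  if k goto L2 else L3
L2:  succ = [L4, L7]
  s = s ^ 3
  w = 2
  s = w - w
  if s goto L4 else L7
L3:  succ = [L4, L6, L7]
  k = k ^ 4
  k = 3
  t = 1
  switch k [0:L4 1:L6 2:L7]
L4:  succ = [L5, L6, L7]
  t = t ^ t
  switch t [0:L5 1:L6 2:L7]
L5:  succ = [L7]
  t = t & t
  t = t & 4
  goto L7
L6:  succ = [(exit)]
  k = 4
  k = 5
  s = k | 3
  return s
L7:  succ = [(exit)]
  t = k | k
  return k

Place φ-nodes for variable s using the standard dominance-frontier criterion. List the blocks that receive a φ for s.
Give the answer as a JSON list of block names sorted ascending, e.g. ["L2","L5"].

Answer: ["L4", "L6", "L7"]

Working:
idom tree: L1←L0 L2←L1 L3←L1 L4←L1 L5←L4 L6←L1 L7←L1
Dom at joins:
  L4: preds {L2,L3}: {L0,L1,L2} ∩ {L0,L1,L3} = {L0,L1}; idom=L1
  L6: preds {L3,L4}: {L0,L1,L3} ∩ {L0,L1,L4} = {L0,L1}; idom=L1
  L7: preds {L2,L3,L4,L5}: {L0,L1,L2} ∩ {L0,L1,L3} ∩ {L0,L1,L4} ∩ {L0,L1,L4,L5} = {L0,L1}; idom=L1

DF walk-up:
  L4←L2: walk L2 to L1
  L4←L3: walk L3 to L1
  L6←L3: walk L3 to L1
  L6←L4: walk L4 to L1
  L7←L2: walk L2 to L1
  L7←L3: walk L3 to L1
  L7←L4: walk L4 to L1
  L7←L5: walk L5→L4 to L1
  L0: DF=∅
  L1: DF=∅
  L2: DF={L4,L7}
  L3: DF={L4,L6,L7}
  L4: DF={L6,L7}
  L5: DF={L7}
  L6: DF=∅
  L7: DF=∅

φ for s: defs {L0,L2,L6}
  DF⁺ = {L4,L6,L7}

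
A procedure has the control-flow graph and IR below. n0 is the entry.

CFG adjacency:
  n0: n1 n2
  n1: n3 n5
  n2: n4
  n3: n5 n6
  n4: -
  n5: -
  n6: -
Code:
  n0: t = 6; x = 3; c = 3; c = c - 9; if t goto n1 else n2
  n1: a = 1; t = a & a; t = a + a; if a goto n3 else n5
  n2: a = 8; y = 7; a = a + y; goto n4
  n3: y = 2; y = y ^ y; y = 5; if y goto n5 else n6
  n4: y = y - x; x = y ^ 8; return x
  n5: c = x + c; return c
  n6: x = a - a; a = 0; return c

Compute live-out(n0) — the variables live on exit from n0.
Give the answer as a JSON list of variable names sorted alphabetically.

Answer: ["c", "x"]

Working:
def/use:
  n0: def={c,t,x} ue=∅
  n1: def={a,t} ue=∅
  n2: def={a,y} ue=∅
  n3: def={y} ue=∅
  n4: def={x,y} ue={x,y}
  n5: def={c} ue={c,x}
  n6: def={a,x} ue={a,c}

Liveness:
  n0: in=∅ out={c,x}
  n1: in={c,x} out={a,c,x}
  n2: in={x} out={x,y}
  n3: in={a,c,x} out={a,c,x}
  n4: in={x,y} out=∅
  n5: in={c,x} out=∅
  n6: in={a,c} out=∅

live-out(n0) = ["c", "x"]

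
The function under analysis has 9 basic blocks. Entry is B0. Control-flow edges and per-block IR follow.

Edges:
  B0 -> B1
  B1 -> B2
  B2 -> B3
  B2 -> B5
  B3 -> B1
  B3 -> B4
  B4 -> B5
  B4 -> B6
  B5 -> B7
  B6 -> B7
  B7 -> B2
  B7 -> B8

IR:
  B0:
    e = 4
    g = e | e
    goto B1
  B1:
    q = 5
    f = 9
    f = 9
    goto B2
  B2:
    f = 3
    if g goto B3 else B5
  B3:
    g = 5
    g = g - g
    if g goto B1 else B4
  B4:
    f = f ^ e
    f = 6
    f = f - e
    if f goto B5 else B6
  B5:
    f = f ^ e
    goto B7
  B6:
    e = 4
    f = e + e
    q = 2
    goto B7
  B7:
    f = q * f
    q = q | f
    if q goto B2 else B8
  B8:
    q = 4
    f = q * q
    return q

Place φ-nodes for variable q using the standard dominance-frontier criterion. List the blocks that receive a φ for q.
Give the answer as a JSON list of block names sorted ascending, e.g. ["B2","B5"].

idom tree: B1←B0 B2←B1 B3←B2 B4←B3 B5←B2 B6←B4 B7←B2 B8←B7
Join-block Dom:
  B1: preds {B0,B3}: {B0} ∩ {B0,B1,B2,B3} = {B0}; idom=B0
  B2: preds {B1,B7}: {B0,B1} ∩ {B0,B1,B2,B7} = {B0,B1}; idom=B1
  B5: preds {B2,B4}: {B0,B1,B2} ∩ {B0,B1,B2,B3,B4} = {B0,B1,B2}; idom=B2
  B7: preds {B5,B6}: {B0,B1,B2,B5} ∩ {B0,B1,B2,B3,B4,B6} = {B0,B1,B2}; idom=B2

DF derivation:
  B1←B0: walk · to B0
  B1←B3: walk B3→B2→B1 to B0
  B2←B1: walk · to B1
  B2←B7: walk B7→B2 to B1
  B5←B2: walk · to B2
  B5←B4: walk B4→B3 to B2
  B7←B5: walk B5 to B2
  B7←B6: walk B6→B4→B3 to B2
  B0: DF=∅
  B1: DF={B1}
  B2: DF={B1,B2}
  B3: DF={B1,B5,B7}
  B4: DF={B5,B7}
  B5: DF={B7}
  B6: DF={B7}
  B7: DF={B2}
  B8: DF=∅

φ for q: defs {B1,B6,B7,B8}
  DF⁺ = {B1,B2,B7}

Answer: ["B1", "B2", "B7"]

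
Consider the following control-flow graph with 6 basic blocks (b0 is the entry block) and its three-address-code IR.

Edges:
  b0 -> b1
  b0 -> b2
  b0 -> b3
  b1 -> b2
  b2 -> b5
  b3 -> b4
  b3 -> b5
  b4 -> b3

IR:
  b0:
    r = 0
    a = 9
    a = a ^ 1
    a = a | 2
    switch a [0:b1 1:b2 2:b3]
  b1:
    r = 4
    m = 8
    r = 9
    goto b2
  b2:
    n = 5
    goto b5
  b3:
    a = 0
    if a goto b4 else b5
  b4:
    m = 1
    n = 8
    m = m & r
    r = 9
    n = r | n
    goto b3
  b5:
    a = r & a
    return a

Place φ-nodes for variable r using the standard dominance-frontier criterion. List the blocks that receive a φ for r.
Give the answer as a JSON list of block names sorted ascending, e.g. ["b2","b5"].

Answer: ["b2", "b3", "b5"]

Analysis:
idom tree: b1←b0 b2←b0 b3←b0 b4←b3 b5←b0
Dom at joins:
  b2: preds {b0,b1}: {b0} ∩ {b0,b1} = {b0}; idom=b0
  b3: preds {b0,b4}: {b0} ∩ {b0,b3,b4} = {b0}; idom=b0
  b5: preds {b2,b3}: {b0,b2} ∩ {b0,b3} = {b0}; idom=b0

Frontier:
  b2←b0: walk · to b0
  b2←b1: walk b1 to b0
  b3←b0: walk · to b0
  b3←b4: walk b4→b3 to b0
  b5←b2: walk b2 to b0
  b5←b3: walk b3 to b0
  DF(b0)=∅
  DF(b1)={b2}
  DF(b2)={b5}
  DF(b3)={b3,b5}
  DF(b4)={b3}
  DF(b5)=∅

φ for r: defs {b0,b1,b4}
  DF⁺ = {b2,b3,b5}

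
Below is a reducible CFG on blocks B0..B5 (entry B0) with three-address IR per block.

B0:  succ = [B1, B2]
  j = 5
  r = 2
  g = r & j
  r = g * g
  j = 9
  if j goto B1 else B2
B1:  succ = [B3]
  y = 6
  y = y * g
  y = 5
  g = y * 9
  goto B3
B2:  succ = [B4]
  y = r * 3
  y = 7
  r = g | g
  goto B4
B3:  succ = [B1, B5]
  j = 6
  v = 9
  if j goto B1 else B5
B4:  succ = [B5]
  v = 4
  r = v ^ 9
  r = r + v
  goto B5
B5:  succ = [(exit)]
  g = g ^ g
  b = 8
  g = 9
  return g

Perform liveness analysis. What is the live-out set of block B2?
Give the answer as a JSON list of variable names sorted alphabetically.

Answer: ["g"]

Working:
Block summaries:
  B0 def {g,j,r} use ∅
  B1 def {g,y} use {g}
  B2 def {r,y} use {g,r}
  B3 def {j,v} use ∅
  B4 def {r,v} use ∅
  B5 def {b,g} use {g}

Liveness:
  B0 li=∅ lo={g,r}
  B1 li={g} lo={g}
  B2 li={g,r} lo={g}
  B3 li={g} lo={g}
  B4 li={g} lo={g}
  B5 li={g} lo=∅

live-out(B2) = ["g"]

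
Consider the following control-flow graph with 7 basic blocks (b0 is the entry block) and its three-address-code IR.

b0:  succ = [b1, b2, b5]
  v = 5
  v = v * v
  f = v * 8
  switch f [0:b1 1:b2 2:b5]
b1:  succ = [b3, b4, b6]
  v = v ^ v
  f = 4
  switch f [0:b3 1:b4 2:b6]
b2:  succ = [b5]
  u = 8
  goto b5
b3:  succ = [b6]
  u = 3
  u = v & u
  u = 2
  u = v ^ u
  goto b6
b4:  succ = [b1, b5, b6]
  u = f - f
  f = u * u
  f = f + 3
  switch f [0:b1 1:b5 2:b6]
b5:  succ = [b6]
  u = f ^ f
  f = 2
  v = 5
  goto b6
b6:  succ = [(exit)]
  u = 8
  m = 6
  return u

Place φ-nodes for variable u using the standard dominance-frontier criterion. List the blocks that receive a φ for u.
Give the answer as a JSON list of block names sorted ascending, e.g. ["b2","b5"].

idom tree: b1←b0 b2←b0 b3←b1 b4←b1 b5←b0 b6←b0
Join-block Dom:
  b1: preds {b0,b4}: {b0} ∩ {b0,b1,b4} = {b0}; idom=b0
  b5: preds {b0,b2,b4}: {b0} ∩ {b0,b2} ∩ {b0,b1,b4} = {b0}; idom=b0
  b6: preds {b1,b3,b4,b5}: {b0,b1} ∩ {b0,b1,b3} ∩ {b0,b1,b4} ∩ {b0,b5} = {b0}; idom=b0

DF derivation:
  b1←b0: walk · to b0
  b1←b4: walk b4→b1 to b0
  b5←b0: walk · to b0
  b5←b2: walk b2 to b0
  b5←b4: walk b4→b1 to b0
  b6←b1: walk b1 to b0
  b6←b3: walk b3→b1 to b0
  b6←b4: walk b4→b1 to b0
  b6←b5: walk b5 to b0
  DF(b0)=∅
  DF(b1)={b1,b5,b6}
  DF(b2)={b5}
  DF(b3)={b6}
  DF(b4)={b1,b5,b6}
  DF(b5)={b6}
  DF(b6)=∅

φ for u: defs {b2,b3,b4,b5,b6}
  DF⁺ = {b1,b5,b6}

Answer: ["b1", "b5", "b6"]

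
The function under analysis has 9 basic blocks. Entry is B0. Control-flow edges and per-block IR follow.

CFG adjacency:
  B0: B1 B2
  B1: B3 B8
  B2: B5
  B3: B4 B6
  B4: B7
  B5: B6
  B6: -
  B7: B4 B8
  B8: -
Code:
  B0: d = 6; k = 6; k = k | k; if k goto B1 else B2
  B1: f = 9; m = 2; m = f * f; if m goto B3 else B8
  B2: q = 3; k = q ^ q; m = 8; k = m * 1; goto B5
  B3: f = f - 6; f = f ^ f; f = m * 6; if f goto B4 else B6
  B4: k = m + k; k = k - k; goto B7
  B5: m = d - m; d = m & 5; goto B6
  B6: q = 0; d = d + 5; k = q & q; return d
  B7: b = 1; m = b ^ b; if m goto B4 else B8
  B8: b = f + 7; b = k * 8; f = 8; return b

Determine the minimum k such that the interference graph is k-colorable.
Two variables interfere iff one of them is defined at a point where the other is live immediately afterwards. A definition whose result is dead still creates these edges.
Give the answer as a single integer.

Per-block:
  B0: {d,k} / ∅
  B1: {f,m} / ∅
  B2: {k,m,q} / ∅
  B3: {f} / {f,m}
  B4: {k} / {k,m}
  B5: {d,m} / {d,m}
  B6: {d,k,q} / {d}
  B7: {b,m} / ∅
  B8: {b,f} / {f,k}

Live sets:
  live B0: ∅→{d,k}
  live B1: {d,k}→{d,f,k,m}
  live B2: {d}→{d,m}
  live B3: {d,f,k,m}→{d,f,k,m}
  live B4: {f,k,m}→{f,k}
  live B5: {d,m}→{d}
  live B6: {d}→∅
  live B7: {f,k}→{f,k,m}
  live B8: {f,k}→∅

Interfere edges:
  b↔{f,k}
  d↔{f,k,m,q}
  f↔{b,d,k,m}
  k↔{b,d,f,m}
  m↔{d,f,k}
  q↔{d}

Registers:
  clique {d,f,k,m} ⇒ need ≥ 4
  assign b→c0 d→c0 f→c1 k→c2 m→c3 q→c1 — no edge inside a register ⇒ χ ≤ 4
  χ = 4

Answer: 4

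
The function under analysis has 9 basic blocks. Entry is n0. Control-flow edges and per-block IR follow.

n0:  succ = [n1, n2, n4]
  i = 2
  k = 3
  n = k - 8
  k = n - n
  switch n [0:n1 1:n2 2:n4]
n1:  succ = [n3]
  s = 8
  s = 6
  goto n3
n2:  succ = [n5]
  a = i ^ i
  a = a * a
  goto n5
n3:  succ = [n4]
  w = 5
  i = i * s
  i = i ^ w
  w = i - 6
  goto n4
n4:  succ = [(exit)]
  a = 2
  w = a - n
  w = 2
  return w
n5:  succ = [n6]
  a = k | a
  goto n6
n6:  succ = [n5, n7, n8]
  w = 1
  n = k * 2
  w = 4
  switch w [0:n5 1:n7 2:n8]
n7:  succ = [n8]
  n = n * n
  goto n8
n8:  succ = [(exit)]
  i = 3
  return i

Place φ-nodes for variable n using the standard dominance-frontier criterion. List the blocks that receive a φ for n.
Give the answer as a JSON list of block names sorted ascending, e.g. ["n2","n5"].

idom tree: n1←n0 n2←n0 n3←n1 n4←n0 n5←n2 n6←n5 n7←n6 n8←n6
Dom at joins:
  n4: preds {n0,n3}: {n0} ∩ {n0,n1,n3} = {n0}; idom=n0
  n5: preds {n2,n6}: {n0,n2} ∩ {n0,n2,n5,n6} = {n0,n2}; idom=n2
  n8: preds {n6,n7}: {n0,n2,n5,n6} ∩ {n0,n2,n5,n6,n7} = {n0,n2,n5,n6}; idom=n6

DF walk-up:
  join n4 pred n0: · stop@n0
  join n4 pred n3: n3→n1 stop@n0
  join n5 pred n2: · stop@n2
  join n5 pred n6: n6→n5 stop@n2
  join n8 pred n6: · stop@n6
  join n8 pred n7: n7 stop@n6
  DF(n0)=∅
  DF(n1)={n4}
  DF(n2)=∅
  DF(n3)={n4}
  DF(n4)=∅
  DF(n5)={n5}
  DF(n6)={n5}
  DF(n7)={n8}
  DF(n8)=∅

φ for n: defs {n0,n6,n7}
  DF⁺ = {n5,n8}

Answer: ["n5", "n8"]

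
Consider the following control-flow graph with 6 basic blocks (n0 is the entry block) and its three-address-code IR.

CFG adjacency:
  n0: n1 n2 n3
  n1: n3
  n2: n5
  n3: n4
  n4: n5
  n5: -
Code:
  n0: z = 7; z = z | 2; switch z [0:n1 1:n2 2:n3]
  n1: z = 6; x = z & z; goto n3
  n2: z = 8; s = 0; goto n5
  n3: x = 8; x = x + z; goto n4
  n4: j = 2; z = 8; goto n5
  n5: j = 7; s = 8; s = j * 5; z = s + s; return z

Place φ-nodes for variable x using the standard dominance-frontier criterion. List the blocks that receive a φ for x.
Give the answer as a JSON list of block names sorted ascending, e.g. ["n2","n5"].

Answer: ["n3", "n5"]

Analysis:
idom tree: n1←n0 n2←n0 n3←n0 n4←n3 n5←n0
Dom at joins:
  n3: preds {n0,n1}: {n0} ∩ {n0,n1} = {n0}; idom=n0
  n5: preds {n2,n4}: {n0,n2} ∩ {n0,n3,n4} = {n0}; idom=n0

DF walk-up:
  join n3 pred n0: · stop@n0
  join n3 pred n1: n1 stop@n0
  join n5 pred n2: n2 stop@n0
  join n5 pred n4: n4→n3 stop@n0
  DF(n0)=∅
  DF(n1)={n3}
  DF(n2)={n5}
  DF(n3)={n5}
  DF(n4)={n5}
  DF(n5)=∅

φ for x: defs {n1,n3}
  DF⁺ = {n3,n5}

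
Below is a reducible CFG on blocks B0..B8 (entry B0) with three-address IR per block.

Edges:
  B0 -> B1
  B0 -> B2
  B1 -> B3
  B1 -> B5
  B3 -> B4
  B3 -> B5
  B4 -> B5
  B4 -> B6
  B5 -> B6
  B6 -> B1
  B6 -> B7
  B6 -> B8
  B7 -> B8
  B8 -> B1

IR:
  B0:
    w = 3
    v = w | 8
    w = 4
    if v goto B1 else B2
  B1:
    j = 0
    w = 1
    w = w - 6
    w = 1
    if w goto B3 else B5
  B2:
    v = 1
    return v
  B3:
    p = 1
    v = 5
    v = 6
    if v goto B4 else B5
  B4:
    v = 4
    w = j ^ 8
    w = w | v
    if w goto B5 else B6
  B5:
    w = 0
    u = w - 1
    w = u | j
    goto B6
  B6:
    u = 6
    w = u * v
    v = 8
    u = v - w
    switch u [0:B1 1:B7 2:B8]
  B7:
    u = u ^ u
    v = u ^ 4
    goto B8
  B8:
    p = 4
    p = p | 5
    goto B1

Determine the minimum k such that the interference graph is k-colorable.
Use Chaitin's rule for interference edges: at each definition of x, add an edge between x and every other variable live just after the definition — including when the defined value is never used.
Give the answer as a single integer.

Block summaries:
  B0: {v,w} / ∅
  B1: {j,w} / ∅
  B2: {v} / ∅
  B3: {p,v} / ∅
  B4: {v,w} / {j}
  B5: {u,w} / {j}
  B6: {u,v,w} / {v}
  B7: {u,v} / {u}
  B8: {p} / ∅

Live sets:
  live B0: ∅→{v}
  live B1: {v}→{j,v}
  live B2: ∅→∅
  live B3: {j}→{j,v}
  live B4: {j}→{j,v}
  live B5: {j,v}→{v}
  live B6: {v}→{u,v}
  live B7: {u}→{v}
  live B8: {v}→{v}

Interference:
  j — {p,u,v,w}
  p — {j,v}
  u — {j,v}
  v — {j,p,u,w}
  w — {j,v}

Chromatic number:
  lower bound: {j,p,v} mutually conflict ⇒ χ ≥ 3
  3-colouring: r0={j}  r1={v}  r2={p,u,w}
  χ = 3

Answer: 3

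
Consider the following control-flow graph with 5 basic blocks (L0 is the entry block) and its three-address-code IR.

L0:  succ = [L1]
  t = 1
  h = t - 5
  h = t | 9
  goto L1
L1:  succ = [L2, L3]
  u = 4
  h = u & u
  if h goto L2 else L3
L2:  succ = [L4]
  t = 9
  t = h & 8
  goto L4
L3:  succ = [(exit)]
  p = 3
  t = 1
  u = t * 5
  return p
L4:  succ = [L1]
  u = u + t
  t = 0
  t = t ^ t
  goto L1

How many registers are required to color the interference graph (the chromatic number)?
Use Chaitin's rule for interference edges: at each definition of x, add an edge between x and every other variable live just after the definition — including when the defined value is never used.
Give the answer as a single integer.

Answer: 3

Working:
def/use:
  L0: def={h,t} ue=∅
  L1: def={h,u} ue=∅
  L2: def={t} ue={h}
  L3: def={p,t,u} ue=∅
  L4: def={t,u} ue={t,u}

Liveness:
  live L0: ∅→∅
  live L1: ∅→{h,u}
  live L2: {h,u}→{t,u}
  live L3: ∅→∅
  live L4: {t,u}→∅

Conflict graph:
  h — {t,u}
  p — {t,u}
  t — {h,p,u}
  u — {h,p,t}

Colouring:
  lower bound: {h,t,u} mutually conflict ⇒ χ ≥ 3
  3-colouring: r0={t}  r1={u}  r2={h,p}
  χ = 3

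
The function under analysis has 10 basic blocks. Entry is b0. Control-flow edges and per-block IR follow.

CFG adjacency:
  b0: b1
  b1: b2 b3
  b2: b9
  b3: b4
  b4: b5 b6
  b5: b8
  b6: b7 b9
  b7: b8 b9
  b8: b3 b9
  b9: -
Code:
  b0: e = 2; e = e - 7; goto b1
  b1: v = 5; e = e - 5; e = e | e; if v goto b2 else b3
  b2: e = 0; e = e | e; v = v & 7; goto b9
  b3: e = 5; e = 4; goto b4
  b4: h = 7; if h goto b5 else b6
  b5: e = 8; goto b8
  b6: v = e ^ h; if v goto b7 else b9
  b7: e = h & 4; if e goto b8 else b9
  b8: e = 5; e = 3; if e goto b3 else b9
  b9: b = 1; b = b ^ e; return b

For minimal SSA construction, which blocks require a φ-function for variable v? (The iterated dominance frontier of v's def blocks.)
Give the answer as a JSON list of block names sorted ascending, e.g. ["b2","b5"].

idom tree: b1←b0 b2←b1 b3←b1 b4←b3 b5←b4 b6←b4 b7←b6 b8←b4 b9←b1
Dom∩ at merges:
  b3: preds {b1,b8}: {b0,b1} ∩ {b0,b1,b3,b4,b8} = {b0,b1}; idom=b1
  b8: preds {b5,b7}: {b0,b1,b3,b4,b5} ∩ {b0,b1,b3,b4,b6,b7} = {b0,b1,b3,b4}; idom=b4
  b9: preds {b2,b6,b7,b8}: {b0,b1,b2} ∩ {b0,b1,b3,b4,b6} ∩ {b0,b1,b3,b4,b6,b7} ∩ {b0,b1,b3,b4,b8} = {b0,b1}; idom=b1

Frontier:
  join b3 pred b1: · stop@b1
  join b3 pred b8: b8→b4→b3 stop@b1
  join b8 pred b5: b5 stop@b4
  join b8 pred b7: b7→b6 stop@b4
  join b9 pred b2: b2 stop@b1
  join b9 pred b6: b6→b4→b3 stop@b1
  join b9 pred b7: b7→b6→b4→b3 stop@b1
  join b9 pred b8: b8→b4→b3 stop@b1
  b0 → ∅
  b1 → ∅
  b2 → {b9}
  b3 → {b3,b9}
  b4 → {b3,b9}
  b5 → {b8}
  b6 → {b8,b9}
  b7 → {b8,b9}
  b8 → {b3,b9}
  b9 → ∅

φ for v: defs {b1,b2,b6}
  DF⁺ = {b3,b8,b9}

Answer: ["b3", "b8", "b9"]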